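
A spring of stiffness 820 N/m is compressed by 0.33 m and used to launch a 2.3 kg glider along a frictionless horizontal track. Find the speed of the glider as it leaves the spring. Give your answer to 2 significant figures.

v = 6.2 m/s

Conservation of energy: ½kx² = ½mv²
v = x√(k/m) = 0.33 × √(820/2.3) = 6.231 m/s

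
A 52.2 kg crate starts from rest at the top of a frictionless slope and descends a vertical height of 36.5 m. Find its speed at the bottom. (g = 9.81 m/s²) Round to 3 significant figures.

v = 26.8 m/s

Mechanical energy is conserved (no friction): mgh = ½mv²
v = √(2gh) = √(2 × 9.81 × 36.5) = √716.13 = 26.76 m/s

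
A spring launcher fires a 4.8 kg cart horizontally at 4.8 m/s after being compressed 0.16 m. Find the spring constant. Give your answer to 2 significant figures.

Energy stored in the spring equals the launch KE: ½kx² = ½mv²
k = mv²/x² = (4.8)(4.8)²/(0.16)² = 4320 N/m

k = 4300 N/m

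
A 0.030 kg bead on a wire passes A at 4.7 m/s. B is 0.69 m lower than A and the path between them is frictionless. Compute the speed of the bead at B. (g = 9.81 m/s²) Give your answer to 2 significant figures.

By conservation of mechanical energy, ½mv₀² + mgh = ½mv²
The mass cancels from both sides.
v² = v₀² + 2gh = (4.7)² + 2(9.81)(0.69) = 35.628
v = √35.628 = 5.969 m/s

v = 6.0 m/s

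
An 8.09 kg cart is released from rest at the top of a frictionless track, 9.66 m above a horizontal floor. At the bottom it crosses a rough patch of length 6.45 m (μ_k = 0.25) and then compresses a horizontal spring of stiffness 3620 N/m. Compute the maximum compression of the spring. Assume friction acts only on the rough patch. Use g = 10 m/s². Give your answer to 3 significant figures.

x = 0.600 m

Initial energy: E₁ = mgh = (8.09)(10)(9.66) = 781.49 J
Friction removes W_f = μ_k mg d = (0.25)(8.09)(10)(6.45) = 130.5 J
Energy reaching the spring: E = 781.49 − 130.5 = 651.04 J
At max compression ½kx² = E ⇒ x = √(2E/k) = √(2 × 651.04/3620) = 0.5997 m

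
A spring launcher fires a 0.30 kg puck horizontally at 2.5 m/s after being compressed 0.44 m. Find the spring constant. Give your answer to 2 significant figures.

k = 9.7 N/m

½kx² = ½mv²
k = mv²/x² = (0.30)(2.5)²/(0.44)² = 9.685 N/m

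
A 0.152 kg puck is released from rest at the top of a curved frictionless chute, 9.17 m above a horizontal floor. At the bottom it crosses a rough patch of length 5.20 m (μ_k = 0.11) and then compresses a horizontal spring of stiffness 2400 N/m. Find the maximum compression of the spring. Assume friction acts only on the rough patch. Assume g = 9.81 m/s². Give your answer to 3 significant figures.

Initial energy: E₁ = mgh = (0.152)(9.81)(9.17) = 13.674 J
Friction removes W_f = μ_k mg d = (0.11)(0.152)(9.81)(5.20) = 0.8529 J
Energy reaching the spring: E = 13.674 − 0.8529 = 12.821 J
At max compression ½kx² = E ⇒ x = √(2E/k) = √(2 × 12.821/2400) = 0.1034 m

x = 0.103 m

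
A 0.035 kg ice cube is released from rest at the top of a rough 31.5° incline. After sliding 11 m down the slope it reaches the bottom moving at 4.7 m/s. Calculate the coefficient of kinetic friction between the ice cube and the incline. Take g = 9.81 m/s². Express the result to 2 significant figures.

μ_k = 0.49

Energy balance down the incline: mg L sinθ − ½mv² = μ_k (mg cosθ) L
mgL sinθ = 1.9734 J; ½mv² = 0.38658 J
W_f = 1.9734 − 0.38658 = 1.587 J
μ_k = W_f/(mg cosθ · L) = 1.587/(0.2928 × 11) = 0.4928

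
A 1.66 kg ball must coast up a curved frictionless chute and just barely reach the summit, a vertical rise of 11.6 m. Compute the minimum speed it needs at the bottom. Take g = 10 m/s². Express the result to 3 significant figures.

v = 15.2 m/s

At the top it is momentarily at rest, so all KE converts to PE: ½mv² = mgh
v = √(2gh) = √(2 × 10 × 11.6) = 15.23 m/s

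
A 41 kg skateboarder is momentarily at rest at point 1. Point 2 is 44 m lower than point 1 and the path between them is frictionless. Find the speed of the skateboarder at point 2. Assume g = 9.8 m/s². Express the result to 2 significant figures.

v = 29 m/s

Equating total energy at the two states: mgh = ½mv²
v = √(2gh) = √(2 × 9.8 × 44) = √862.40 = 29.37 m/s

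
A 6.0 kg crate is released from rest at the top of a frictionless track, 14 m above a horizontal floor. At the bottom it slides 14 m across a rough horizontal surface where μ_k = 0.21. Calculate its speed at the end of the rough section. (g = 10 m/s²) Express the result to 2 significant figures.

v = 15 m/s

Energy at the top = energy at the end + work done against friction:
mgh = ½mv² + μ_k m g d
W_f = μ_k mg d = (0.21)(6.0)(10)(14) = 176.4 J
½mv² = mgh − W_f = 840.00 − 176.4 = 663.60 J
v = √(2 × 663.60/6.0) = 14.87 m/s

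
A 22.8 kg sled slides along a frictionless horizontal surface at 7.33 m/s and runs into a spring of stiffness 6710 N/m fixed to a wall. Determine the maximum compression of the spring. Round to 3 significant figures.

x = 0.427 m

At max compression the sled is momentarily at rest: ½mv² = ½kx²
x = v√(m/k) = 7.33 × √(22.8/6710) = 0.4273 m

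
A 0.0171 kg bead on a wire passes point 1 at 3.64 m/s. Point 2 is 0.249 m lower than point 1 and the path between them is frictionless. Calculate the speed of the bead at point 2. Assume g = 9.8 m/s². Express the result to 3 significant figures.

v = 4.26 m/s

Mechanical energy is conserved (no friction): ½mv₀² + mgh = ½mv²
v² = v₀² + 2gh = (3.64)² + 2(9.8)(0.249) = 18.130
v = √18.130 = 4.258 m/s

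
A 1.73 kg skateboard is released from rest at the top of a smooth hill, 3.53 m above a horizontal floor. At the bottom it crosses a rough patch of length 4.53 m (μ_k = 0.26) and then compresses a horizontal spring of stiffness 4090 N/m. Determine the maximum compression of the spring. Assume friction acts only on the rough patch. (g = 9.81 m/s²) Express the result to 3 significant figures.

Initial energy: E₁ = mgh = (1.73)(9.81)(3.53) = 59.909 J
Friction removes W_f = μ_k mg d = (0.26)(1.73)(9.81)(4.53) = 19.99 J
Energy reaching the spring: E = 59.909 − 19.99 = 39.920 J
At max compression ½kx² = E ⇒ x = √(2E/k) = √(2 × 39.920/4090) = 0.1397 m

x = 0.140 m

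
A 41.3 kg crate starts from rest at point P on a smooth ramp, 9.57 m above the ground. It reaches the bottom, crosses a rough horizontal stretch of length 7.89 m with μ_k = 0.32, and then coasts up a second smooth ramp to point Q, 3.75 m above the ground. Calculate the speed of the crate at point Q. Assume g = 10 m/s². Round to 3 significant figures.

Energy at P: mgh₁ = (41.3)(10)(9.57) = 3952.4 J
Friction loss: W_f = μ_k mg d = 1043 J
At Q: ½mv² + mgh₂ = mgh₁ − W_f
½mv² = 3952.4 − 1043 − 1548.8 = 1360.9 J
v = √(2 × 1360.9/41.3) = 8.118 m/s

v = 8.12 m/s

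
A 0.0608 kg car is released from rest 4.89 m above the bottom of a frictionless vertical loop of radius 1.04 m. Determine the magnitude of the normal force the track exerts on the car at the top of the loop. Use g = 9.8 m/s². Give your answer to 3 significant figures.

Energy from release to top (height 2r): mgh = ½mv_top² + mg(2r)
v_top² = 2g(h − 2r) = 2(9.8)(4.89 − 2.080) = 55.076 m²/s²
At the top, both N and weight point toward the centre: N + mg = mv_top²/r
N = m(v_top²/r − g) = 0.0608(55.076/1.04 − 9.8) = 2.624 N

N = 2.62 N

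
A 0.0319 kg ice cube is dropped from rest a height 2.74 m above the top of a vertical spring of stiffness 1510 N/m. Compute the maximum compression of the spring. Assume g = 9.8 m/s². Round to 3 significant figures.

Measuring PE from the top of the relaxed spring, at max compression the cube has dropped H + x with zero KE, so:
mg(H + x) = ½kx²
½(1510)x² − (0.0319)(9.8)x − (0.0319)(9.8)(2.74) = 0
755.0x² − 0.3126x − 0.8566 = 0
x = [0.3126 + √(0.09773 + 2586.9)]/(2 × 755.0) = 0.03389 m

x = 0.0339 m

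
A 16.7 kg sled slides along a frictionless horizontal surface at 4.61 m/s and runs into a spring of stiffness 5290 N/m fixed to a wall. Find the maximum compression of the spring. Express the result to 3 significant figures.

Conservation of energy between contact and max compression: ½mv² = ½kx²
x = v√(m/k) = 4.61 × √(16.7/5290) = 0.2590 m

x = 0.259 m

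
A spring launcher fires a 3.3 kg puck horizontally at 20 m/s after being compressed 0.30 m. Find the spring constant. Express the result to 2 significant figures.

k = 15000 N/m

Energy stored in the spring equals the launch KE: ½kx² = ½mv²
k = mv²/x² = (3.3)(20)²/(0.30)² = 14667 N/m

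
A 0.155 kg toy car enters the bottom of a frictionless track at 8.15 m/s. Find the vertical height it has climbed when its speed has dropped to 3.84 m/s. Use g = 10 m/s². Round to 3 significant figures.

Energy balance between the two points: ½mv₁² = ½mv₂² + mgh
h = (v₁² − v₂²)/(2g) = (8.15² − 3.84²)/(2 × 10) = 2.584 m

h = 2.58 m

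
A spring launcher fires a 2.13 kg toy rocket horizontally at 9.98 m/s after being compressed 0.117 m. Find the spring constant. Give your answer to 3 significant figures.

Energy stored in the spring equals the launch KE: ½kx² = ½mv²
k = mv²/x² = (2.13)(9.98)²/(0.117)² = 15498 N/m

k = 15500 N/m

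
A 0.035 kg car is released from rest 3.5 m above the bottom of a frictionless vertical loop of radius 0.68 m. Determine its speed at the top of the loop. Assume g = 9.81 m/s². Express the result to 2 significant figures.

v = 6.5 m/s

Energy conservation: mgh = ½mv_top² + mg(2r)
v_top² = 2g(h − 2r) = 2(9.81)(3.5 − 1.360) = 41.99
v_top = 6.480 m/s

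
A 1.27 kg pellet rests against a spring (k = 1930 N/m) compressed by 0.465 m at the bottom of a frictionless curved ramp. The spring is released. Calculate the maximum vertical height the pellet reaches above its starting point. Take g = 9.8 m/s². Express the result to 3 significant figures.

Energy conservation from release to the highest point: ½kx² = mgh
h = kx²/(2mg) = (1930)(0.465)²/(2 × 1.27 × 9.8) = 16.76 m

h = 16.8 m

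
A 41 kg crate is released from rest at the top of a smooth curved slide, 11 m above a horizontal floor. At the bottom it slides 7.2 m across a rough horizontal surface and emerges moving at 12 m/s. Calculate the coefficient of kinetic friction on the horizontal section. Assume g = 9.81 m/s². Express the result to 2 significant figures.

Applying the work–energy principle:
mgh = ½mv² + μ_k m g d
mgh = 4424.3 J; ½mv² = 2952.0 J
W_f = 4424.3 − 2952.0 = 1472 J
μ_k = W_f/(mg·d) = 1472/(402.2 × 7.2) = 0.5084

μ_k = 0.51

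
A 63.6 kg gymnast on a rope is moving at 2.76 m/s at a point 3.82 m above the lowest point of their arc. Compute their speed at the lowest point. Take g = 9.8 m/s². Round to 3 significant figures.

v = 9.08 m/s

Equating total energy at the two states: ½mv₀² + mgh = ½mv²
The mass cancels from both sides.
v² = v₀² + 2gh = (2.76)² + 2(9.8)(3.82) = 82.490
v = √82.490 = 9.082 m/s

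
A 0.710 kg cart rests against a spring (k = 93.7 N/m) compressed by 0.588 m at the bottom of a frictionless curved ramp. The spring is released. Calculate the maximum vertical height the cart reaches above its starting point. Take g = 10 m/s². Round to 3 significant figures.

All spring PE becomes gravitational PE at the highest point: ½kx² = mgh
h = kx²/(2mg) = (93.7)(0.588)²/(2 × 0.710 × 10) = 2.281 m

h = 2.28 m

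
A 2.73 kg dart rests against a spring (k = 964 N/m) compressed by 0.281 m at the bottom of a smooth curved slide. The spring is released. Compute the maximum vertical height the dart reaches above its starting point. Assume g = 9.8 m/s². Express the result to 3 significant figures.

All spring PE becomes gravitational PE at the highest point: ½kx² = mgh
h = kx²/(2mg) = (964)(0.281)²/(2 × 2.73 × 9.8) = 1.423 m

h = 1.42 m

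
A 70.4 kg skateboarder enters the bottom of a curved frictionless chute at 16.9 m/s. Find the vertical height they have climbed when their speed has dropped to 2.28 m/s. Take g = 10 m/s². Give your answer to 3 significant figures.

Conservation of energy: ½mv₁² = ½mv₂² + mgh
h = (v₁² − v₂²)/(2g) = (16.9² − 2.28²)/(2 × 10) = 14.02 m

h = 14.0 m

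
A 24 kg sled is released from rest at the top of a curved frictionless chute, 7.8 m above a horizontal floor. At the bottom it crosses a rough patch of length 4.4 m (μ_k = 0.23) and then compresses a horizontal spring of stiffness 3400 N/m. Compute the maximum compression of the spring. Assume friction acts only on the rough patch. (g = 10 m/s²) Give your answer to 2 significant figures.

Initial energy: E₁ = mgh = (24)(10)(7.8) = 1872.0 J
Friction removes W_f = μ_k mg d = (0.23)(24)(10)(4.4) = 242.9 J
Energy reaching the spring: E = 1872.0 − 242.9 = 1629.1 J
At max compression ½kx² = E ⇒ x = √(2E/k) = √(2 × 1629.1/3400) = 0.9789 m

x = 0.98 m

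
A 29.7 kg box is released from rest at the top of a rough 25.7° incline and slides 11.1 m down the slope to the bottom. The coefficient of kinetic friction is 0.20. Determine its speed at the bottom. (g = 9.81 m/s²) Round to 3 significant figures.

Taking the bottom as reference, mgh = ½mv² + μ_k N L with h = L sinθ, N = mg cosθ:
mgh = mgL sinθ = (29.7)(9.81)(11.1)sin25.7° = 1402.5 J
W_f = μ_k mg cosθ · L = (0.20)(29.7)(9.81)cos25.7°·11.1 = 582.8 J
½mv² = 1402.5 − 582.8 = 819.65 J
v = √(2 × 819.65/29.7) = 7.429 m/s

v = 7.43 m/s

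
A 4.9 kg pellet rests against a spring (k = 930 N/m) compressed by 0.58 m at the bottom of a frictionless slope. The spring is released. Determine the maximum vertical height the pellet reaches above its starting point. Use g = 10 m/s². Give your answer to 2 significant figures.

Energy conservation from release to the highest point: ½kx² = mgh
h = kx²/(2mg) = (930)(0.58)²/(2 × 4.9 × 10) = 3.192 m

h = 3.2 m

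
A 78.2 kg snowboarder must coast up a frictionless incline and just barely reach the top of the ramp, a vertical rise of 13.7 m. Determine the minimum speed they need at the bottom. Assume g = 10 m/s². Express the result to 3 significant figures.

v = 16.6 m/s

At the top they are momentarily at rest, so all KE converts to PE: ½mv² = mgh
v = √(2gh) = √(2 × 10 × 13.7) = 16.55 m/s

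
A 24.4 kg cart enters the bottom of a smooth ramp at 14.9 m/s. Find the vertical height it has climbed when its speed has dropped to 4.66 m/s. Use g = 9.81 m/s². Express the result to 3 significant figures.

Energy balance between the two points: ½mv₁² = ½mv₂² + mgh
h = (v₁² − v₂²)/(2g) = (14.9² − 4.66²)/(2 × 9.81) = 10.21 m

h = 10.2 m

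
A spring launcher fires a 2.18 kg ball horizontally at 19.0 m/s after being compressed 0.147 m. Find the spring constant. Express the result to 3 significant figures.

Spring PE at full compression equals KE at release: ½kx² = ½mv²
k = mv²/x² = (2.18)(19.0)²/(0.147)² = 36419 N/m

k = 36400 N/m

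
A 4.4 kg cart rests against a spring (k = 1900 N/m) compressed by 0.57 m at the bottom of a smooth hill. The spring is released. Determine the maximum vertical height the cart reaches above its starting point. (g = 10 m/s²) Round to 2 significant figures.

h = 7.0 m

All spring PE becomes gravitational PE at the highest point: ½kx² = mgh
h = kx²/(2mg) = (1900)(0.57)²/(2 × 4.4 × 10) = 7.015 m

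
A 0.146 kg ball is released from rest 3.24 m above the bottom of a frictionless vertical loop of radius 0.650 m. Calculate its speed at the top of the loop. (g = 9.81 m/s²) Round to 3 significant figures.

Energy conservation: mgh = ½mv_top² + mg(2r)
v_top² = 2g(h − 2r) = 2(9.81)(3.24 − 1.300) = 38.06
v_top = 6.170 m/s

v = 6.17 m/s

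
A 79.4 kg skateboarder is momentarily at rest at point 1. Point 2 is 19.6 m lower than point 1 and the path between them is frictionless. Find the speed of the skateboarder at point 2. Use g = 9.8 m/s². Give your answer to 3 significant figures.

Mechanical energy is conserved (no friction): mgh = ½mv²
v = √(2gh) = √(2 × 9.8 × 19.6) = √384.16 = 19.60 m/s

v = 19.6 m/s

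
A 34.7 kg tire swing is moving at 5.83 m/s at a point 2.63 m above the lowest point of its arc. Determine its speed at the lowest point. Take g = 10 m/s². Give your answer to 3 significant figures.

Equating total energy at the two states: ½mv₀² + mgh = ½mv²
v² = v₀² + 2gh = (5.83)² + 2(10)(2.63) = 86.589
v = √86.589 = 9.305 m/s

v = 9.31 m/s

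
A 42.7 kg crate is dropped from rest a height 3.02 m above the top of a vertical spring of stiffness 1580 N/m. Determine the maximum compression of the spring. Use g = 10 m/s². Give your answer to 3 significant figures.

Take the reference level at the top of the uncompressed spring. At max compression the crate has fallen H + x and is momentarily at rest:
mg(H + x) = ½kx²
½(1580)x² − (42.7)(10)x − (42.7)(10)(3.02) = 0
790.0x² − 427.0x − 1290 = 0
x = [427.0 + √(182329 + 4.0749e+06)]/(2 × 790.0) = 1.576 m

x = 1.58 m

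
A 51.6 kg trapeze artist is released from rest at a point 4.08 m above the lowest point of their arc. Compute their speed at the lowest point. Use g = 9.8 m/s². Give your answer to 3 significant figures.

v = 8.94 m/s

Mechanical energy is conserved (no friction): mgh = ½mv²
v = √(2gh) = √(2 × 9.8 × 4.08) = √79.968 = 8.942 m/s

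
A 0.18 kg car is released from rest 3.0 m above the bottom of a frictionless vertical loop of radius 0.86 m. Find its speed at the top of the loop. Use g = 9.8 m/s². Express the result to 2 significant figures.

Energy conservation: mgh = ½mv_top² + mg(2r)
v_top² = 2g(h − 2r) = 2(9.8)(3.0 − 1.720) = 25.09
v_top = 5.009 m/s

v = 5.0 m/s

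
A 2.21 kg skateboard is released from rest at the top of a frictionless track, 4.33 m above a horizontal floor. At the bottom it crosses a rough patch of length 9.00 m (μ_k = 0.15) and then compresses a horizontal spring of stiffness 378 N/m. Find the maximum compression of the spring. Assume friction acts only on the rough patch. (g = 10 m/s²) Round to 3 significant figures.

Initial energy: E₁ = mgh = (2.21)(10)(4.33) = 95.693 J
Friction removes W_f = μ_k mg d = (0.15)(2.21)(10)(9.00) = 29.83 J
Energy reaching the spring: E = 95.693 − 29.83 = 65.858 J
At max compression ½kx² = E ⇒ x = √(2E/k) = √(2 × 65.858/378) = 0.5903 m

x = 0.590 m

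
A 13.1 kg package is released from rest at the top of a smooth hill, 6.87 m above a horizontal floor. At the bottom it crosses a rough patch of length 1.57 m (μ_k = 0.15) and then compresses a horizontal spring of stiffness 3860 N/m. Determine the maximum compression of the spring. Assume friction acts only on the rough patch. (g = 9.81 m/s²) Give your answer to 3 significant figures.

x = 0.665 m

Initial energy: E₁ = mgh = (13.1)(9.81)(6.87) = 882.87 J
Friction removes W_f = μ_k mg d = (0.15)(13.1)(9.81)(1.57) = 30.26 J
Energy reaching the spring: E = 882.87 − 30.26 = 852.61 J
At max compression ½kx² = E ⇒ x = √(2E/k) = √(2 × 852.61/3860) = 0.6647 m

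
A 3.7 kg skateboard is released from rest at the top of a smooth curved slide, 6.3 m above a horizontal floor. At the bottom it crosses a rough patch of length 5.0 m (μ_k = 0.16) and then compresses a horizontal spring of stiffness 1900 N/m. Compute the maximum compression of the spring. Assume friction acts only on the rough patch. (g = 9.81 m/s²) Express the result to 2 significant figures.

x = 0.46 m

Initial energy: E₁ = mgh = (3.7)(9.81)(6.3) = 228.67 J
Friction removes W_f = μ_k mg d = (0.16)(3.7)(9.81)(5.0) = 29.04 J
Energy reaching the spring: E = 228.67 − 29.04 = 199.63 J
At max compression ½kx² = E ⇒ x = √(2E/k) = √(2 × 199.63/1900) = 0.4584 m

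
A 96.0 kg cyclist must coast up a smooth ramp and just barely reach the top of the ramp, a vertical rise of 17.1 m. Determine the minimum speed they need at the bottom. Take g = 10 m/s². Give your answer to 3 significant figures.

v = 18.5 m/s

At the top they are momentarily at rest, so all KE converts to PE: ½mv² = mgh
v = √(2gh) = √(2 × 10 × 17.1) = 18.49 m/s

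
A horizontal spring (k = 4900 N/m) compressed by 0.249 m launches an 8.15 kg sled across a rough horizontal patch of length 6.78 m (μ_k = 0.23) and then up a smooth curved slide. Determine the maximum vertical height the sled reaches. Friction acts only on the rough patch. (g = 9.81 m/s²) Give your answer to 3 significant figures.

Spring energy: E₀ = ½kx² = ½(4900)(0.249)² = 151.90 J
Friction: W_f = μ_k mg d = (0.23)(8.15)(9.81)(6.78) = 124.7 J
Energy at base of ramp: E = 151.90 − 124.7 = 27.226 J
At max height all remaining energy is PE: mgh = E ⇒ h = E/(mg) = 27.226/(8.15 × 9.81) = 0.3405 m

h = 0.341 m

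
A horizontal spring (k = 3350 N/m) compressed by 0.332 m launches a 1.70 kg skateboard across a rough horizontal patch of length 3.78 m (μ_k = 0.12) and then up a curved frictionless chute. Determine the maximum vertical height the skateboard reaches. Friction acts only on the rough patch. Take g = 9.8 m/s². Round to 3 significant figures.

Spring energy: E₀ = ½kx² = ½(3350)(0.332)² = 184.63 J
Friction: W_f = μ_k mg d = (0.12)(1.70)(9.8)(3.78) = 7.557 J
Energy at base of ramp: E = 184.63 − 7.557 = 177.07 J
At max height all remaining energy is PE: mgh = E ⇒ h = E/(mg) = 177.07/(1.70 × 9.8) = 10.63 m

h = 10.6 m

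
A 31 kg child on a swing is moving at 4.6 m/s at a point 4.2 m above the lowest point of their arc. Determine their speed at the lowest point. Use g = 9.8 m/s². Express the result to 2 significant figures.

v = 10 m/s

Equating total energy at the two states: ½mv₀² + mgh = ½mv²
The mass cancels from both sides.
v² = v₀² + 2gh = (4.6)² + 2(9.8)(4.2) = 103.48
v = √103.48 = 10.17 m/s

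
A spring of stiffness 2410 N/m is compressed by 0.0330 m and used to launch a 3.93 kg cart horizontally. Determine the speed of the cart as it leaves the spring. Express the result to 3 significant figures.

Spring PE converts entirely to kinetic energy: ½kx² = ½mv²
v = x√(k/m) = 0.0330 × √(2410/3.93) = 0.8172 m/s

v = 0.817 m/s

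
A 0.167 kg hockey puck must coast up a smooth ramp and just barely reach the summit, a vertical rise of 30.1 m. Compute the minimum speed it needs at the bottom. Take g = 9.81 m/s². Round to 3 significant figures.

v = 24.3 m/s

At the top it is momentarily at rest, so all KE converts to PE: ½mv² = mgh
v = √(2gh) = √(2 × 9.81 × 30.1) = 24.30 m/s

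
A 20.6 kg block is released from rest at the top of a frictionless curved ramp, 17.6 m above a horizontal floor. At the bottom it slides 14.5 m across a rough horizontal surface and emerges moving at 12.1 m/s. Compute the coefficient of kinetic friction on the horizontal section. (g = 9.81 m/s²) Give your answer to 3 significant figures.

μ_k = 0.699

Applying the work–energy principle:
mgh = ½mv² + μ_k m g d
mgh = 3556.7 J; ½mv² = 1508.0 J
W_f = 3556.7 − 1508.0 = 2049 J
μ_k = W_f/(mg·d) = 2049/(202.1 × 14.5) = 0.6992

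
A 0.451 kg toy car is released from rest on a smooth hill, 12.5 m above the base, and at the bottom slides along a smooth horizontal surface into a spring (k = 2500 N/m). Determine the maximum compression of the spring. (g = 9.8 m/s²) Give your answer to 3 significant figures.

x = 0.210 m

Gravitational PE at the top equals spring PE at max compression: mgh = ½kx²
x = √(2mgh/k) = √(2 × 0.451 × 9.8 × 12.5 / 2500) = 0.2102 m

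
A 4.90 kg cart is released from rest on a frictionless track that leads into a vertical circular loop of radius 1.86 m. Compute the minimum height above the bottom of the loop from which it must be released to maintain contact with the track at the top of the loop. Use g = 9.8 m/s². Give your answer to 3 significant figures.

At the top, for minimum speed gravity alone supplies the centripetal force: mg = mv_top²/r ⇒ v_top² = gr = 18.23 m²/s²
Energy conservation from release height h to the top (height 2r): mgh = ½mv_top² + mg(2r)
h = v_top²/(2g) + 2r = r/2 + 2r = 5r/2 = 4.650 m

h = 4.65 m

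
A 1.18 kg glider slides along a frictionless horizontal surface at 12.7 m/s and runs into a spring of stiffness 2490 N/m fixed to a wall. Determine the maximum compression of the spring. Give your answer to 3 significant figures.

Conservation of energy between contact and max compression: ½mv² = ½kx²
x = v√(m/k) = 12.7 × √(1.18/2490) = 0.2765 m

x = 0.276 m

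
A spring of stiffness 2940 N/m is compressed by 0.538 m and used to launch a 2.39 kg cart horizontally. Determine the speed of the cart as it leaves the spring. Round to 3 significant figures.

The cart leaves the spring when the spring is at natural length, so ½kx² = ½mv²
v = x√(k/m) = 0.538 × √(2940/2.39) = 18.87 m/s

v = 18.9 m/s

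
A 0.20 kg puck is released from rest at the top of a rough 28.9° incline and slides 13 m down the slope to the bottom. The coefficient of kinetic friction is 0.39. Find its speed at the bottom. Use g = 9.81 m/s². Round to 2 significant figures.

v = 6.0 m/s

Work–energy: mg(L sinθ) − μ_k(mg cosθ)L = ½mv²
mgh = mgL sinθ = (0.20)(9.81)(13)sin28.9° = 12.327 J
W_f = μ_k mg cosθ · L = (0.39)(0.20)(9.81)cos28.9°·13 = 8.709 J
½mv² = 12.327 − 8.709 = 3.6181 J
v = √(2 × 3.6181/0.20) = 6.015 m/s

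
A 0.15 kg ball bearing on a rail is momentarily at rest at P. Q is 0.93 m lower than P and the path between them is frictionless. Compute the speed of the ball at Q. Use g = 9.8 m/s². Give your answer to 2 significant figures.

v = 4.3 m/s

Equating total energy at the two states: mgh = ½mv²
The mass cancels from both sides.
v = √(2gh) = √(2 × 9.8 × 0.93) = √18.228 = 4.269 m/s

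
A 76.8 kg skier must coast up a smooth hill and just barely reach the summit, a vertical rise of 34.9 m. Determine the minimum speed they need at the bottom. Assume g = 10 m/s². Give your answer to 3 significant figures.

At the top they are momentarily at rest, so all KE converts to PE: ½mv² = mgh
v = √(2gh) = √(2 × 10 × 34.9) = 26.42 m/s

v = 26.4 m/s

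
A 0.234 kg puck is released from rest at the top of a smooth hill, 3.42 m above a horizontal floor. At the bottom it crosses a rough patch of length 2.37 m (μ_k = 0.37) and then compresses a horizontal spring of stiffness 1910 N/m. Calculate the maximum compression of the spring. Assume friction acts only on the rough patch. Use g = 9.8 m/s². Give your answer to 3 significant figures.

Initial energy: E₁ = mgh = (0.234)(9.8)(3.42) = 7.8427 J
Friction removes W_f = μ_k mg d = (0.37)(0.234)(9.8)(2.37) = 2.011 J
Energy reaching the spring: E = 7.8427 − 2.011 = 5.8318 J
At max compression ½kx² = E ⇒ x = √(2E/k) = √(2 × 5.8318/1910) = 0.07814 m

x = 0.0781 m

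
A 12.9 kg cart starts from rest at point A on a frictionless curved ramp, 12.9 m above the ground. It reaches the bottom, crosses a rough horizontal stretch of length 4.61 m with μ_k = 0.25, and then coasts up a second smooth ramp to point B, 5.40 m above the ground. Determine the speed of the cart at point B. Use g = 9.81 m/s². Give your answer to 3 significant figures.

v = 11.2 m/s

Energy at A: mgh₁ = (12.9)(9.81)(12.9) = 1632.5 J
Friction loss: W_f = μ_k mg d = 145.8 J
At B: ½mv² + mgh₂ = mgh₁ − W_f
½mv² = 1632.5 − 145.8 − 683.36 = 803.27 J
v = √(2 × 803.27/12.9) = 11.16 m/s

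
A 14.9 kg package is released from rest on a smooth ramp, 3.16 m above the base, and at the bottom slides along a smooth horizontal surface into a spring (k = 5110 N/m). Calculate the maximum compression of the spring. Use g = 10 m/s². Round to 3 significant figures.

x = 0.429 m

Energy conservation (no friction) from release to max compression: mgh = ½kx²
x = √(2mgh/k) = √(2 × 14.9 × 10 × 3.16 / 5110) = 0.4293 m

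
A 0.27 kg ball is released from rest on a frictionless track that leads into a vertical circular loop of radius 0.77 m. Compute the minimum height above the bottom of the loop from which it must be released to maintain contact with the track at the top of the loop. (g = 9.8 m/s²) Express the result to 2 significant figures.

At the top, for minimum speed gravity alone supplies the centripetal force: mg = mv_top²/r ⇒ v_top² = gr = 7.546 m²/s²
Energy conservation from release height h to the top (height 2r): mgh = ½mv_top² + mg(2r)
h = v_top²/(2g) + 2r = r/2 + 2r = 5r/2 = 1.925 m

h = 1.9 m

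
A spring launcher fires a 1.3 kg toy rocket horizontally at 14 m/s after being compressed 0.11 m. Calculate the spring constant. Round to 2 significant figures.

½kx² = ½mv²
k = mv²/x² = (1.3)(14)²/(0.11)² = 21058 N/m

k = 21000 N/m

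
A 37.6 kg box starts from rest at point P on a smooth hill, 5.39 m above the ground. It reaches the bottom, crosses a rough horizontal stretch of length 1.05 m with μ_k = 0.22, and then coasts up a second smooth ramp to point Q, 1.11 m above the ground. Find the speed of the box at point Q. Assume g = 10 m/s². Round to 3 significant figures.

Energy at P: mgh₁ = (37.6)(10)(5.39) = 2026.6 J
Friction loss: W_f = μ_k mg d = 86.86 J
At Q: ½mv² + mgh₂ = mgh₁ − W_f
½mv² = 2026.6 − 86.86 − 417.36 = 1522.4 J
v = √(2 × 1522.4/37.6) = 8.999 m/s

v = 9.00 m/s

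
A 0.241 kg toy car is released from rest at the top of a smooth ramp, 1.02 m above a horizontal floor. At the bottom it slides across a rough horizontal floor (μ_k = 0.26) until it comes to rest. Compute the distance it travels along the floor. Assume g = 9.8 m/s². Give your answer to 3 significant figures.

d = 3.92 m

Energy at the top = energy at the end + work done against friction:
At rest all PE has been dissipated by friction: mgh = μ_k m g d
d = h/μ_k = 1.02/0.26 = 3.923 m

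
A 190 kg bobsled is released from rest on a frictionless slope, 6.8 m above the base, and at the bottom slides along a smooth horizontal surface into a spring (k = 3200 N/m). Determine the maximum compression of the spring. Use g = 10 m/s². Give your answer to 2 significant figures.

x = 2.8 m

Gravitational PE at the top equals spring PE at max compression: mgh = ½kx²
x = √(2mgh/k) = √(2 × 190 × 10 × 6.8 / 3200) = 2.842 m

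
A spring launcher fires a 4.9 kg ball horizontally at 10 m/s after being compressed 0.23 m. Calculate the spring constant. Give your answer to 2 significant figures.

k = 9300 N/m

Energy stored in the spring equals the launch KE: ½kx² = ½mv²
k = mv²/x² = (4.9)(10)²/(0.23)² = 9263 N/m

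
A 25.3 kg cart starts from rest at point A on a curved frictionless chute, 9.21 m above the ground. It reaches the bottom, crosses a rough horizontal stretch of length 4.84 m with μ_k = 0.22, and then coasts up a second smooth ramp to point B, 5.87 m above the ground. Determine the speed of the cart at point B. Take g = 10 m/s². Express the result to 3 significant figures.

v = 6.75 m/s

Energy at A: mgh₁ = (25.3)(10)(9.21) = 2330.1 J
Friction loss: W_f = μ_k mg d = 269.4 J
At B: ½mv² + mgh₂ = mgh₁ − W_f
½mv² = 2330.1 − 269.4 − 1485.1 = 575.63 J
v = √(2 × 575.63/25.3) = 6.746 m/s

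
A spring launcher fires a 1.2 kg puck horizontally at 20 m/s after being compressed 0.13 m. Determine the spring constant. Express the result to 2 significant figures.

Spring PE at full compression equals KE at release: ½kx² = ½mv²
k = mv²/x² = (1.2)(20)²/(0.13)² = 28402 N/m

k = 28000 N/m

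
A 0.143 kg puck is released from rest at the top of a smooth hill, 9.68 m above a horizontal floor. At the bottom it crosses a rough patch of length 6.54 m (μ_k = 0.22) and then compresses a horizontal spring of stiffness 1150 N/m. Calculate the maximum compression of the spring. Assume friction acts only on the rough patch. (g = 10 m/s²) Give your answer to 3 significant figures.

Initial energy: E₁ = mgh = (0.143)(10)(9.68) = 13.842 J
Friction removes W_f = μ_k mg d = (0.22)(0.143)(10)(6.54) = 2.057 J
Energy reaching the spring: E = 13.842 − 2.057 = 11.785 J
At max compression ½kx² = E ⇒ x = √(2E/k) = √(2 × 11.785/1150) = 0.1432 m

x = 0.143 m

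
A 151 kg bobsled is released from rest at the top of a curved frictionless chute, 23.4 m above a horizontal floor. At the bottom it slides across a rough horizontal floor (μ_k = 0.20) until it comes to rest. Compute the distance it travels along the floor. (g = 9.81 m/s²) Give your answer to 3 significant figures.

Energy bookkeeping (friction removes W_f = μ_k N d):
At rest all PE has been dissipated by friction: mgh = μ_k m g d
d = h/μ_k = 23.4/0.20 = 117.0 m

d = 117 m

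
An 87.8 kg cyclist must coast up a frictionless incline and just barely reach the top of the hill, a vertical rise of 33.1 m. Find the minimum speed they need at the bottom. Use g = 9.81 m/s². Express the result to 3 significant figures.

v = 25.5 m/s

At the top they are momentarily at rest, so all KE converts to PE: ½mv² = mgh
v = √(2gh) = √(2 × 9.81 × 33.1) = 25.48 m/s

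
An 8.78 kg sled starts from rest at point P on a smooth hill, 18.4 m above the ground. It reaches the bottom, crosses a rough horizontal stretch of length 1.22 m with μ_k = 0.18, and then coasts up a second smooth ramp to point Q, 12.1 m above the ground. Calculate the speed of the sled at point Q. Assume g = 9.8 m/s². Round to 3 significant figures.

v = 10.9 m/s

Energy at P: mgh₁ = (8.78)(9.8)(18.4) = 1583.2 J
Friction loss: W_f = μ_k mg d = 18.90 J
At Q: ½mv² + mgh₂ = mgh₁ − W_f
½mv² = 1583.2 − 18.90 − 1041.1 = 523.18 J
v = √(2 × 523.18/8.78) = 10.92 m/s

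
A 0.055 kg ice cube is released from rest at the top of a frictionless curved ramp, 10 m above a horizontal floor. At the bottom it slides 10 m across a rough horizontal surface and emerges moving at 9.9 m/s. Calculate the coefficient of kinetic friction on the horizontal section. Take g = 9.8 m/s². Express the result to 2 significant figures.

Energy at the top = energy at the end + work done against friction:
mgh = ½mv² + μ_k m g d
mgh = 5.3900 J; ½mv² = 2.6953 J
W_f = 5.3900 − 2.6953 = 2.695 J
μ_k = W_f/(mg·d) = 2.695/(0.5390 × 10) = 0.4999

μ_k = 0.50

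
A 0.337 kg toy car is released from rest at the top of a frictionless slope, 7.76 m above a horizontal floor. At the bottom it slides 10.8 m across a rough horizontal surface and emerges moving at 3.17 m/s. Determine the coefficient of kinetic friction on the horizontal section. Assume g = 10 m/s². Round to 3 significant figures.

μ_k = 0.672

Energy at the top = energy at the end + work done against friction:
mgh = ½mv² + μ_k m g d
mgh = 26.151 J; ½mv² = 1.6932 J
W_f = 26.151 − 1.6932 = 24.46 J
μ_k = W_f/(mg·d) = 24.46/(3.370 × 10.8) = 0.6720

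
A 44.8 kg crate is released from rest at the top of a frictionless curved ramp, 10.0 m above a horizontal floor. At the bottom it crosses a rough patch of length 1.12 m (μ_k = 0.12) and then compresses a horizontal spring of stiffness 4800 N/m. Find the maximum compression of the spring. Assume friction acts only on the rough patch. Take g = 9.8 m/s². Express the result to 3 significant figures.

Initial energy: E₁ = mgh = (44.8)(9.8)(10.0) = 4390.4 J
Friction removes W_f = μ_k mg d = (0.12)(44.8)(9.8)(1.12) = 59.01 J
Energy reaching the spring: E = 4390.4 − 59.01 = 4331.4 J
At max compression ½kx² = E ⇒ x = √(2E/k) = √(2 × 4331.4/4800) = 1.343 m

x = 1.34 m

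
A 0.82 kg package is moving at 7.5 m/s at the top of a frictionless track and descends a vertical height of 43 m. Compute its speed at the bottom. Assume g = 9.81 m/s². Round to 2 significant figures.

v = 30 m/s

Energy conservation between the two points: ½mv₀² + mgh = ½mv²
The mass cancels from both sides.
v² = v₀² + 2gh = (7.5)² + 2(9.81)(43) = 899.91
v = √899.91 = 30.00 m/s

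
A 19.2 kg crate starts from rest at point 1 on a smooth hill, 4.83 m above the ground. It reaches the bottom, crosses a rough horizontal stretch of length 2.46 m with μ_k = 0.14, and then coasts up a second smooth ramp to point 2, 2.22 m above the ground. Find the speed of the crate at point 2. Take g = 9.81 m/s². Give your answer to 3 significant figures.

v = 6.67 m/s

Energy at 1: mgh₁ = (19.2)(9.81)(4.83) = 909.74 J
Friction loss: W_f = μ_k mg d = 64.87 J
At 2: ½mv² + mgh₂ = mgh₁ − W_f
½mv² = 909.74 − 64.87 − 418.14 = 426.73 J
v = √(2 × 426.73/19.2) = 6.667 m/s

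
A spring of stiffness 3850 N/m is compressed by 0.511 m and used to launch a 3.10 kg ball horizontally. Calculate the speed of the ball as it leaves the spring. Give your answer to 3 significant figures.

The ball leaves the spring when the spring is at natural length, so ½kx² = ½mv²
v = x√(k/m) = 0.511 × √(3850/3.10) = 18.01 m/s

v = 18.0 m/s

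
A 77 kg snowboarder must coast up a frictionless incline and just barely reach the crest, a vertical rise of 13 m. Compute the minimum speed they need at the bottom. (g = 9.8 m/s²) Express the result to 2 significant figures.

At the top they are momentarily at rest, so all KE converts to PE: ½mv² = mgh
v = √(2gh) = √(2 × 9.8 × 13) = 15.96 m/s

v = 16 m/s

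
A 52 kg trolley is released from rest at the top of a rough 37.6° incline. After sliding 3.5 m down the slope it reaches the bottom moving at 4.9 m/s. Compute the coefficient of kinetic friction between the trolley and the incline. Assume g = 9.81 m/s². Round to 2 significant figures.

μ_k = 0.33

Energy balance down the incline: mg L sinθ − ½mv² = μ_k (mg cosθ) L
mgL sinθ = 1089.4 J; ½mv² = 624.26 J
W_f = 1089.4 − 624.26 = 465.1 J
μ_k = W_f/(mg cosθ · L) = 465.1/(404.2 × 3.5) = 0.3288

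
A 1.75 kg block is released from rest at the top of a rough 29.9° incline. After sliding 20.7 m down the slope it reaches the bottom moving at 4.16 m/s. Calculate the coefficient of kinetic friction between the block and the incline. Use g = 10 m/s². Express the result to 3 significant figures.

Energy balance down the incline: mg L sinθ − ½mv² = μ_k (mg cosθ) L
mgL sinθ = 180.58 J; ½mv² = 15.142 J
W_f = 180.58 − 15.142 = 165.4 J
μ_k = W_f/(mg cosθ · L) = 165.4/(15.17 × 20.7) = 0.5268

μ_k = 0.527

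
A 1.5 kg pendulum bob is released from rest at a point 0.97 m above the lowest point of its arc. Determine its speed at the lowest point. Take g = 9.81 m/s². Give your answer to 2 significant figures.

v = 4.4 m/s

Equating total energy at the two states: mgh = ½mv²
v = √(2gh) = √(2 × 9.81 × 0.97) = √19.031 = 4.362 m/s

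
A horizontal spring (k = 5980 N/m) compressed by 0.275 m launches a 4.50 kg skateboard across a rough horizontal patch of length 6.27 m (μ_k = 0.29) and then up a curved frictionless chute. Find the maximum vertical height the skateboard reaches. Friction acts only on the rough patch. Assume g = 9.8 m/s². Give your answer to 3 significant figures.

h = 3.31 m

Spring energy: E₀ = ½kx² = ½(5980)(0.275)² = 226.12 J
Friction: W_f = μ_k mg d = (0.29)(4.50)(9.8)(6.27) = 80.19 J
Energy at base of ramp: E = 226.12 − 80.19 = 145.93 J
At max height all remaining energy is PE: mgh = E ⇒ h = E/(mg) = 145.93/(4.50 × 9.8) = 3.309 m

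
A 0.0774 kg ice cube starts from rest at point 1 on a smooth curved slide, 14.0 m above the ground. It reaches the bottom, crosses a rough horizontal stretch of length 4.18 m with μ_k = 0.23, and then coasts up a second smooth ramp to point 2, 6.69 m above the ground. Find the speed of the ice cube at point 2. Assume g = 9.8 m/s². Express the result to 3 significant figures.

Energy at 1: mgh₁ = (0.0774)(9.8)(14.0) = 10.619 J
Friction loss: W_f = μ_k mg d = 0.7292 J
At 2: ½mv² + mgh₂ = mgh₁ − W_f
½mv² = 10.619 − 0.7292 − 5.0745 = 4.8155 J
v = √(2 × 4.8155/0.0774) = 11.15 m/s

v = 11.2 m/s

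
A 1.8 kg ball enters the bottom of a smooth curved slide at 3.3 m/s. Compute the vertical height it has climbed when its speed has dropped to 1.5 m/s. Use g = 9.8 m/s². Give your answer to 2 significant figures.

Conservation of energy: ½mv₁² = ½mv₂² + mgh
h = (v₁² − v₂²)/(2g) = (3.3² − 1.5²)/(2 × 9.8) = 0.4408 m

h = 0.44 m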